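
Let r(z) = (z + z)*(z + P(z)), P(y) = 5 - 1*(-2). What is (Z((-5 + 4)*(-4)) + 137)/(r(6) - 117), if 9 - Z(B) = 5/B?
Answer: 193/52 ≈ 3.7115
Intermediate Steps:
P(y) = 7 (P(y) = 5 + 2 = 7)
Z(B) = 9 - 5/B
r(z) = 2*z*(7 + z) (r(z) = (z + z)*(z + 7) = (2*z)*(7 + z) = 2*z*(7 + z))
(Z((-5 + 4)*(-4)) + 137)/(r(6) - 117) = ((9 - 5*(-1/(4*(-5 + 4)))) + 137)/(2*6*(7 + 6) - 117) = ((9 - 5/((-1*(-4)))) + 137)/(2*6*13 - 117) = ((9 - 5/4) + 137)/(156 - 117) = ((9 - 5*¼) + 137)/39 = ((9 - 5/4) + 137)*(1/39) = (31/4 + 137)*(1/39) = (579/4)*(1/39) = 193/52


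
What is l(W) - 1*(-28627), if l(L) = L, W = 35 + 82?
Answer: 28744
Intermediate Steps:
W = 117
l(W) - 1*(-28627) = 117 - 1*(-28627) = 117 + 28627 = 28744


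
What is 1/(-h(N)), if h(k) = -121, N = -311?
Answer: 1/121 ≈ 0.0082645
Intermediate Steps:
1/(-h(N)) = 1/(-1*(-121)) = 1/121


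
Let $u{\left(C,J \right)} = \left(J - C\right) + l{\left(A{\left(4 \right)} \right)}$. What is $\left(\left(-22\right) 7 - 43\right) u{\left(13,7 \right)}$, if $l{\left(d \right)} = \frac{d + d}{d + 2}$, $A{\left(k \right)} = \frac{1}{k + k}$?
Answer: $\frac{19700}{17} \approx 1158.8$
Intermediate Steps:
$A{\left(k \right)} = \frac{1}{2 k}$
$l{\left(d \right)} = \frac{2 d}{2 + d}$
$u{\left(C,J \right)} = \frac{2}{17} + J - C$ ($u{\left(C,J \right)} = \left(J - C\right) + \frac{2 \frac{1}{2 \cdot 4}}{2 + \frac{1}{2 \cdot 4}} = \left(J - C\right) + \frac{2 \cdot \frac{1}{2} \cdot \frac{1}{4}}{2 + \frac{1}{2} \cdot \frac{1}{4}} = \left(J - C\right) + 2 \cdot \frac{1}{8} \frac{1}{2 + \frac{1}{8}} = \left(J - C\right) + 2 \cdot \frac{1}{8} \frac{1}{\frac{17}{8}} = \left(J - C\right) + 2 \cdot \frac{1}{8} \cdot \frac{8}{17} = \left(J - C\right) + \frac{2}{17} = \frac{2}{17} + J - C$)
$\left(\left(-22\right) 7 - 43\right) u{\left(13,7 \right)} = \left(\left(-22\right) 7 - 43\right) \left(\frac{2}{17} + 7 - 13\right) = \left(-154 - 43\right) \left(\frac{2}{17} + 7 - 13\right) = \left(-197\right) \left(- \frac{100}{17}\right) = \frac{19700}{17}$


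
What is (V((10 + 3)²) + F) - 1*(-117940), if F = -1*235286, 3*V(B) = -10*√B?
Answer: -352168/3 ≈ -1.1739e+5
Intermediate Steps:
V(B) = -10*√B/3 (V(B) = (-10*√B)/3 = -10*√B/3)
F = -235286
(V((10 + 3)²) + F) - 1*(-117940) = (-10*√((10 + 3)²)/3 - 235286) - 1*(-117940) = (-10*√(13²)/3 - 235286) + 117940 = (-10*√169/3 - 235286) + 117940 = (-10/3*13 - 235286) + 117940 = (-130/3 - 235286) + 117940 = -705988/3 + 117940 = -352168/3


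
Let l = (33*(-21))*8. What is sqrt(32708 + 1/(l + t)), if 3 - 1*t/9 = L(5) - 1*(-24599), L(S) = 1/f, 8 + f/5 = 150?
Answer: sqrt(94325223154864860142)/53701563 ≈ 180.85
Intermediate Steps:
f = 710 (f = -40 + 5*150 = -40 + 750 = 710)
L(S) = 1/710
l = -5544 (l = -693*8 = -5544)
t = -157168449/710 (t = 27 - 9*(1/710 - 1*(-24599)) = 27 - 9*(1/710 + 24599) = 27 - 9*17465291/710 = 27 - 157187619/710 = -157168449/710 ≈ -2.2136e+5)
sqrt(32708 + 1/(l + t)) = sqrt(32708 + 1/(-5544 - 157168449/710)) = sqrt(32708 + 1/(-161104689/710)) = sqrt(32708 - 710/161104689) = sqrt(5269412167102/161104689) = sqrt(94325223154864860142)/53701563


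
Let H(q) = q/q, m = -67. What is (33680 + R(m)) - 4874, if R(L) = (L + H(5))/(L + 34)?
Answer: 28808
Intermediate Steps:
H(q) = 1
R(L) = (1 + L)/(34 + L) (R(L) = (L + 1)/(L + 34) = (1 + L)/(34 + L))
(33680 + R(m)) - 4874 = (33680 + (1 - 67)/(34 - 67)) - 4874 = (33680 - 66/(-33)) - 4874 = (33680 - 1/33*(-66)) - 4874 = (33680 + 2) - 4874 = 33682 - 4874 = 28808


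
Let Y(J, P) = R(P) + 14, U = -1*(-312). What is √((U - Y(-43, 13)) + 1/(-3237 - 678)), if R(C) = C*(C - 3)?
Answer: √286107765/1305 ≈ 12.961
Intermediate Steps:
R(C) = C*(-3 + C)
U = 312
Y(J, P) = 14 + P*(-3 + P) (Y(J, P) = P*(-3 + P) + 14 = 14 + P*(-3 + P))
√((U - Y(-43, 13)) + 1/(-3237 - 678)) = √((312 - (14 + 13*(-3 + 13))) + 1/(-3237 - 678)) = √((312 - (14 + 13*10)) + 1/(-3915)) = √((312 - (14 + 130)) - 1/3915) = √((312 - 1*144) - 1/3915) = √((312 - 144) - 1/3915) = √(168 - 1/3915) = √(657719/3915) = √286107765/1305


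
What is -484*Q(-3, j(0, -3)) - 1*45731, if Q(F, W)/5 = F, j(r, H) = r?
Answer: -38471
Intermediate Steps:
Q(F, W) = 5*F
-484*Q(-3, j(0, -3)) - 1*45731 = -2420*(-3) - 1*45731 = -484*(-15) - 45731 = 7260 - 45731 = -38471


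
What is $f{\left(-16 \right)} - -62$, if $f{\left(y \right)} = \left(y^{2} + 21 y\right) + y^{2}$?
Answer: $238$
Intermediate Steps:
$f{\left(y \right)} = 2 y^{2} + 21 y$
$f{\left(-16 \right)} - -62 = - 16 \left(21 + 2 \left(-16\right)\right) - -62 = - 16 \left(21 - 32\right) + 62 = \left(-16\right) \left(-11\right) + 62 = 176 + 62 = 238$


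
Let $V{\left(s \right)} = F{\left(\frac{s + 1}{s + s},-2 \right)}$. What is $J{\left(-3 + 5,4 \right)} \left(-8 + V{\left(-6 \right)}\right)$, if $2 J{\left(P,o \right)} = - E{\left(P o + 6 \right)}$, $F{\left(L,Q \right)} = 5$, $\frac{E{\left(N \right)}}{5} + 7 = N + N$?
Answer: $\frac{315}{2} \approx 157.5$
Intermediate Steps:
$E{\left(N \right)} = -35 + 10 N$ ($E{\left(N \right)} = -35 + 5 \left(N + N\right) = -35 + 5 \cdot 2 N = -35 + 10 N$)
$V{\left(s \right)} = 5$
$J{\left(P,o \right)} = - \frac{25}{2} - 5 P o$ ($J{\left(P,o \right)} = \frac{\left(-1\right) \left(-35 + 10 \left(P o + 6\right)\right)}{2} = \frac{\left(-1\right) \left(-35 + 10 \left(6 + P o\right)\right)}{2} = \frac{\left(-1\right) \left(-35 + \left(60 + 10 P o\right)\right)}{2} = \frac{\left(-1\right) \left(25 + 10 P o\right)}{2} = \frac{-25 - 10 P o}{2} = - \frac{25}{2} - 5 P o$)
$J{\left(-3 + 5,4 \right)} \left(-8 + V{\left(-6 \right)}\right) = \left(- \frac{25}{2} - 5 \left(-3 + 5\right) 4\right) \left(-8 + 5\right) = \left(- \frac{25}{2} - 10 \cdot 4\right) \left(-3\right) = \left(- \frac{25}{2} - 40\right) \left(-3\right) = \left(- \frac{105}{2}\right) \left(-3\right) = \frac{315}{2}$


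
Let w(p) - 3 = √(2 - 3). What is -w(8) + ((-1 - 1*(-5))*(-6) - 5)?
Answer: -32 - I ≈ -32.0 - 1.0*I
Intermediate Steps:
w(p) = 3 + I (w(p) = 3 + √(2 - 3) = 3 + √(-1) = 3 + I)
-w(8) + ((-1 - 1*(-5))*(-6) - 5) = -(3 + I) + ((-1 - 1*(-5))*(-6) - 5) = (-3 - I) + ((-1 + 5)*(-6) - 5) = (-3 - I) + (4*(-6) - 5) = (-3 - I) + (-24 - 5) = (-3 - I) - 29 = -32 - I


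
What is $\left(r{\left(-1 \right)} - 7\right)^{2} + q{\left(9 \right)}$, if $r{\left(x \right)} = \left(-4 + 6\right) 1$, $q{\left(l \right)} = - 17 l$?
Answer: $-128$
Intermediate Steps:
$r{\left(x \right)} = 2$ ($r{\left(x \right)} = 2 \cdot 1 = 2$)
$\left(r{\left(-1 \right)} - 7\right)^{2} + q{\left(9 \right)} = \left(2 - 7\right)^{2} - 153 = \left(-5\right)^{2} - 153 = 25 - 153 = -128$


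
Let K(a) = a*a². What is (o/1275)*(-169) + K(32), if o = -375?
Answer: 557901/17 ≈ 32818.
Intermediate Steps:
K(a) = a³
(o/1275)*(-169) + K(32) = -375/1275*(-169) + 32³ = -375*1/1275*(-169) + 32768 = -5/17*(-169) + 32768 = 845/17 + 32768 = 557901/17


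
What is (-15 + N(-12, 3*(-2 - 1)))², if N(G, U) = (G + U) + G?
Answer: 2304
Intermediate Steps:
N(G, U) = U + 2*G
(-15 + N(-12, 3*(-2 - 1)))² = (-15 + (3*(-2 - 1) + 2*(-12)))² = (-15 + (3*(-3) - 24))² = (-15 + (-9 - 24))² = (-15 - 33)² = (-48)² = 2304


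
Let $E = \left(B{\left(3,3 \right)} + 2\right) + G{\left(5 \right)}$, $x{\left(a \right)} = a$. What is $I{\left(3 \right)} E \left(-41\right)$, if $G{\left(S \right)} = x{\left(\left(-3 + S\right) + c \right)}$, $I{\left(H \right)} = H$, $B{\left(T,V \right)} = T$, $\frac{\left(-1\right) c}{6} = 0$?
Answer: $-861$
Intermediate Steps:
$c = 0$ ($c = \left(-6\right) 0 = 0$)
$G{\left(S \right)} = -3 + S$ ($G{\left(S \right)} = \left(-3 + S\right) + 0 = -3 + S$)
$E = 7$ ($E = \left(3 + 2\right) + \left(-3 + 5\right) = 5 + 2 = 7$)
$I{\left(3 \right)} E \left(-41\right) = 3 \cdot 7 \left(-41\right) = 21 \left(-41\right) = -861$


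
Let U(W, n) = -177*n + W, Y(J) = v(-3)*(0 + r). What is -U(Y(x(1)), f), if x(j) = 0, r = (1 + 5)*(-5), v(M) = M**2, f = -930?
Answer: -164340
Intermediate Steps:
r = -30 (r = 6*(-5) = -30)
Y(J) = -270 (Y(J) = (-3)**2*(0 - 30) = 9*(-30) = -270)
U(W, n) = W - 177*n
-U(Y(x(1)), f) = -(-270 - 177*(-930)) = -(-270 + 164610) = -1*164340 = -164340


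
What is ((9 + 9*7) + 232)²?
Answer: 92416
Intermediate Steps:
((9 + 9*7) + 232)² = ((9 + 63) + 232)² = (72 + 232)² = 304² = 92416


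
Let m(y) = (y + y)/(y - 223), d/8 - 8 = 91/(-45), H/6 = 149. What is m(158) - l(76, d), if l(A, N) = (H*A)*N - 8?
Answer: -633599836/195 ≈ -3.2492e+6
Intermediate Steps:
H = 894 (H = 6*149 = 894)
d = 2152/45 (d = 64 + 8*(91/(-45)) = 64 + 8*(91*(-1/45)) = 64 + 8*(-91/45) = 64 - 728/45 = 2152/45 ≈ 47.822)
m(y) = 2*y/(-223 + y) (m(y) = (2*y)/(-223 + y) = 2*y/(-223 + y))
l(A, N) = -8 + 894*A*N (l(A, N) = (894*A)*N - 8 = 894*A*N - 8 = -8 + 894*A*N)
m(158) - l(76, d) = 2*158/(-223 + 158) - (-8 + 894*76*(2152/45)) = 2*158/(-65) - (-8 + 48738496/15) = 2*158*(-1/65) - 1*48738376/15 = -316/65 - 48738376/15 = -633599836/195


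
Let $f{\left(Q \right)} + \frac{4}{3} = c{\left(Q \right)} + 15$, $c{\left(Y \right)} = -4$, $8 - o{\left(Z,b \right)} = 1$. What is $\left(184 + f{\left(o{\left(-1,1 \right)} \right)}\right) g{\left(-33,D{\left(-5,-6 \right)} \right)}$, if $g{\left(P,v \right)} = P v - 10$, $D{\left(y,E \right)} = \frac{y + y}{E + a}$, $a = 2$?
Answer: $- \frac{107485}{6} \approx -17914.0$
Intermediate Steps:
$o{\left(Z,b \right)} = 7$ ($o{\left(Z,b \right)} = 8 - 1 = 7$)
$D{\left(y,E \right)} = \frac{2 y}{2 + E}$ ($D{\left(y,E \right)} = \frac{y + y}{E + 2} = \frac{2 y}{2 + E}$)
$f{\left(Q \right)} = \frac{29}{3}$ ($f{\left(Q \right)} = - \frac{4}{3} + \left(-4 + 15\right) = - \frac{4}{3} + 11 = \frac{29}{3}$)
$g{\left(P,v \right)} = -10 + P v$
$\left(184 + f{\left(o{\left(-1,1 \right)} \right)}\right) g{\left(-33,D{\left(-5,-6 \right)} \right)} = \left(184 + \frac{29}{3}\right) \left(-10 - 33 \cdot 2 \left(-5\right) \frac{1}{2 - 6}\right) = \frac{581 \left(-10 - 33 \cdot 2 \left(-5\right) \frac{1}{-4}\right)}{3} = \frac{581 \left(-10 - 33 \cdot 2 \left(-5\right) \left(- \frac{1}{4}\right)\right)}{3} = \frac{581 \left(-10 - \frac{165}{2}\right)}{3} = \frac{581}{3} \left(- \frac{185}{2}\right) = - \frac{107485}{6}$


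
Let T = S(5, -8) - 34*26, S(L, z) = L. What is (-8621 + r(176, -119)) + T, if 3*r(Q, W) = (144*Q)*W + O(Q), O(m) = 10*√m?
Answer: -1014812 + 40*√11/3 ≈ -1.0148e+6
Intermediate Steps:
T = -879 (T = 5 - 34*26 = 5 - 884 = -879)
r(Q, W) = 10*√Q/3 + 48*Q*W (r(Q, W) = ((144*Q)*W + 10*√Q)/3 = (144*Q*W + 10*√Q)/3 = (10*√Q + 144*Q*W)/3 = 10*√Q/3 + 48*Q*W)
(-8621 + r(176, -119)) + T = (-8621 + (10*√176/3 + 48*176*(-119))) - 879 = (-8621 + (10*(4*√11)/3 - 1005312)) - 879 = (-8621 + (40*√11/3 - 1005312)) - 879 = (-8621 + (-1005312 + 40*√11/3)) - 879 = (-1013933 + 40*√11/3) - 879 = -1014812 + 40*√11/3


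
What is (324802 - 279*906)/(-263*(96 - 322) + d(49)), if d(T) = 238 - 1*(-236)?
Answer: 18007/14978 ≈ 1.2022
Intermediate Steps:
d(T) = 474 (d(T) = 238 + 236 = 474)
(324802 - 279*906)/(-263*(96 - 322) + d(49)) = (324802 - 279*906)/(-263*(96 - 322) + 474) = (324802 - 252774)/(-263*(-226) + 474) = 72028/(59438 + 474) = 72028/59912 = 72028*(1/59912) = 18007/14978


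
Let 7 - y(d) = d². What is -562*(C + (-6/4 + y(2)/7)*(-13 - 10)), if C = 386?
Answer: -1615469/7 ≈ -2.3078e+5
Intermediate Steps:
y(d) = 7 - d²
-562*(C + (-6/4 + y(2)/7)*(-13 - 10)) = -562*(386 + (-6/4 + (7 - 1*2²)/7)*(-13 - 10)) = -562*(386 + (-6*¼ + (7 - 1*4)*(⅐))*(-23)) = -562*(386 + (-3/2 + (7 - 4)*(⅐))*(-23)) = -562*(386 + (-3/2 + 3*(⅐))*(-23)) = -562*(386 + (-3/2 + 3/7)*(-23)) = -562*(386 - 15/14*(-23)) = -562*(386 + 345/14) = -562*5749/14 = -1615469/7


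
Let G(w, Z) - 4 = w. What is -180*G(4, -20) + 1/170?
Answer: -244799/170 ≈ -1440.0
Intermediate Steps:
G(w, Z) = 4 + w
-180*G(4, -20) + 1/170 = -180*(4 + 4) + 1/170 = -180*8 + 1*(1/170) = -1440 + 1/170 = -244799/170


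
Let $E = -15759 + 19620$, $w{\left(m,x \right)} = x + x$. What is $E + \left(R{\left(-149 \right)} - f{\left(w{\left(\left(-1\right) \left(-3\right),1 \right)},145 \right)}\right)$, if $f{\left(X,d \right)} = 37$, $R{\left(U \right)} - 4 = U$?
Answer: $3679$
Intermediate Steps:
$R{\left(U \right)} = 4 + U$
$w{\left(m,x \right)} = 2 x$
$E = 3861$
$E + \left(R{\left(-149 \right)} - f{\left(w{\left(\left(-1\right) \left(-3\right),1 \right)},145 \right)}\right) = 3861 + \left(\left(4 - 149\right) - 37\right) = 3861 - 182 = 3679$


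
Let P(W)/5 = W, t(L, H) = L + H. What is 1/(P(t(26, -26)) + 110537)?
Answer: 1/110537 ≈ 9.0468e-6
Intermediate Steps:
t(L, H) = H + L
P(W) = 5*W
1/(P(t(26, -26)) + 110537) = 1/(5*(-26 + 26) + 110537) = 1/(5*0 + 110537) = 1/(0 + 110537) = 1/110537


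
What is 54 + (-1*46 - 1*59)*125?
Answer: -13071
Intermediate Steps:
54 + (-1*46 - 1*59)*125 = 54 + (-46 - 59)*125 = 54 - 105*125 = 54 - 13125 = -13071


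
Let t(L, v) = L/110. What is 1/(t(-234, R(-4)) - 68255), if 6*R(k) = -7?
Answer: -55/3754142 ≈ -1.4650e-5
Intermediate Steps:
R(k) = -7/6 (R(k) = (⅙)*(-7) = -7/6)
t(L, v) = L/110 (t(L, v) = L*(1/110) = L/110)
1/(t(-234, R(-4)) - 68255) = 1/((1/110)*(-234) - 68255) = 1/(-117/55 - 68255) = 1/(-3754142/55) = -55/3754142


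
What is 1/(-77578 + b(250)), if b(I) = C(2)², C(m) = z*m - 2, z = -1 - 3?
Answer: -1/77478 ≈ -1.2907e-5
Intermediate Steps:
z = -4
C(m) = -2 - 4*m (C(m) = -4*m - 2 = -2 - 4*m)
b(I) = 100 (b(I) = (-2 - 4*2)² = (-2 - 8)² = (-10)² = 100)
1/(-77578 + b(250)) = 1/(-77578 + 100) = 1/(-77478) = -1/77478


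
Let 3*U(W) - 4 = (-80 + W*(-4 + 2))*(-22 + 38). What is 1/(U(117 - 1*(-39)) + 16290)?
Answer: 3/42602 ≈ 7.0419e-5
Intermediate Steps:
U(W) = -1276/3 - 32*W/3 (U(W) = 4/3 + ((-80 + W*(-4 + 2))*(-22 + 38))/3 = 4/3 + ((-80 + W*(-2))*16)/3 = 4/3 + ((-80 - 2*W)*16)/3 = 4/3 + (-1280 - 32*W)/3 = 4/3 + (-1280/3 - 32*W/3) = -1276/3 - 32*W/3)
1/(U(117 - 1*(-39)) + 16290) = 1/((-1276/3 - 32*(117 - 1*(-39))/3) + 16290) = 1/((-1276/3 - 32*(117 + 39)/3) + 16290) = 1/((-1276/3 - 32/3*156) + 16290) = 1/((-1276/3 - 1664) + 16290) = 1/(-6268/3 + 16290) = 1/(42602/3) = 3/42602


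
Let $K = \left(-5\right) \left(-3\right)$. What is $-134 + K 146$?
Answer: $2056$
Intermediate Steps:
$K = 15$
$-134 + K 146 = -134 + 15 \cdot 146 = -134 + 2190 = 2056$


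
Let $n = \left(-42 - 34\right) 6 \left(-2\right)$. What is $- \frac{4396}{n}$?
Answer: $- \frac{1099}{228} \approx -4.8202$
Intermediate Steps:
$n = 912$ ($n = \left(-76\right) \left(-12\right) = 912$)
$- \frac{4396}{n} = - \frac{4396}{912} = \left(-4396\right) \frac{1}{912} = - \frac{1099}{228}$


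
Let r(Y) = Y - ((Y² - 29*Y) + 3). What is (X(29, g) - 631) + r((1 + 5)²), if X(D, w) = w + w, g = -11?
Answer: -872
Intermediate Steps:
X(D, w) = 2*w
r(Y) = -3 - Y² + 30*Y (r(Y) = Y - (3 + Y² - 29*Y) = Y + (-3 - Y² + 29*Y) = -3 - Y² + 30*Y)
(X(29, g) - 631) + r((1 + 5)²) = (2*(-11) - 631) + (-3 - ((1 + 5)²)² + 30*(1 + 5)²) = (-22 - 631) + (-3 - (6²)² + 30*6²) = -653 + (-3 - 1*36² + 30*36) = -653 + (-3 - 1*1296 + 1080) = -653 + (-3 - 1296 + 1080) = -653 - 219 = -872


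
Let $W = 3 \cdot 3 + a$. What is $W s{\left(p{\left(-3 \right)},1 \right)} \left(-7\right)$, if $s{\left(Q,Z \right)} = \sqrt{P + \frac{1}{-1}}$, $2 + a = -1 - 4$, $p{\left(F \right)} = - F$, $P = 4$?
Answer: $- 14 \sqrt{3} \approx -24.249$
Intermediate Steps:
$a = -7$ ($a = -2 - 5 = -7$)
$s{\left(Q,Z \right)} = \sqrt{3}$ ($s{\left(Q,Z \right)} = \sqrt{4 + \frac{1}{-1}} = \sqrt{4 - 1} = \sqrt{3}$)
$W = 2$ ($W = 3 \cdot 3 - 7 = 9 - 7 = 2$)
$W s{\left(p{\left(-3 \right)},1 \right)} \left(-7\right) = 2 \sqrt{3} \left(-7\right) = - 14 \sqrt{3}$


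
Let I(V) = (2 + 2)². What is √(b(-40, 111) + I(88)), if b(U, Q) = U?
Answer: 2*I*√6 ≈ 4.899*I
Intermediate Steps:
I(V) = 16 (I(V) = 4² = 16)
√(b(-40, 111) + I(88)) = √(-40 + 16) = √(-24) = 2*I*√6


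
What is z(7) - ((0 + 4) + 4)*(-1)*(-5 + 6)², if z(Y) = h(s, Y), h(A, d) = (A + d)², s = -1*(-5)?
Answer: 152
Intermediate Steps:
s = 5
z(Y) = (5 + Y)²
z(7) - ((0 + 4) + 4)*(-1)*(-5 + 6)² = (5 + 7)² - ((0 + 4) + 4)*(-1)*(-5 + 6)² = 12² - (4 + 4)*(-1)*1² = 144 - 8*(-1) = 144 - (-8) = 144 - 1*(-8) = 144 + 8 = 152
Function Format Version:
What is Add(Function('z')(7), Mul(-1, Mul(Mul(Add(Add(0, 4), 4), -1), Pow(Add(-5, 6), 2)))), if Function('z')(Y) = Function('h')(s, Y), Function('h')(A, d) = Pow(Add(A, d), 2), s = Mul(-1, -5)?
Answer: 152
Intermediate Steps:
s = 5
Function('z')(Y) = Pow(Add(5, Y), 2)
Add(Function('z')(7), Mul(-1, Mul(Mul(Add(Add(0, 4), 4), -1), Pow(Add(-5, 6), 2)))) = Add(Pow(Add(5, 7), 2), Mul(-1, Mul(Mul(Add(Add(0, 4), 4), -1), Pow(Add(-5, 6), 2)))) = Add(Pow(12, 2), Mul(-1, Mul(Mul(Add(4, 4), -1), Pow(1, 2)))) = Add(144, Mul(-1, Mul(Mul(8, -1), 1))) = Add(144, Mul(-1, Mul(-8, 1))) = Add(144, Mul(-1, -8)) = Add(144, 8) = 152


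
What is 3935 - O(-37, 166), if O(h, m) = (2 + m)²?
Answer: -24289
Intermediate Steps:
3935 - O(-37, 166) = 3935 - (2 + 166)² = 3935 - 1*168² = 3935 - 1*28224 = 3935 - 28224 = -24289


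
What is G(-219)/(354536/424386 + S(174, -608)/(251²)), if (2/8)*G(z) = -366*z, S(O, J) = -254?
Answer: 2143056849207444/5557082123 ≈ 3.8564e+5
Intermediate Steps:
G(z) = -1464*z (G(z) = 4*(-366*z) = -1464*z)
G(-219)/(354536/424386 + S(174, -608)/(251²)) = (-1464*(-219))/(354536/424386 - 254/(251²)) = 320616/(354536*(1/424386) - 254/63001) = 320616/(177268/212193 - 254*1/63001) = 320616/(177268/212193 - 254/63001) = 320616/(11114164246/13368371193) = 320616*(13368371193/11114164246) = 2143056849207444/5557082123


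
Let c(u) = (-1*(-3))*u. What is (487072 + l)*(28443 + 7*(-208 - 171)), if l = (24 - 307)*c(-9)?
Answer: 12758648270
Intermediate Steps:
c(u) = 3*u
l = 7641 (l = (24 - 307)*(3*(-9)) = -283*(-27) = 7641)
(487072 + l)*(28443 + 7*(-208 - 171)) = (487072 + 7641)*(28443 + 7*(-208 - 171)) = 494713*(28443 + 7*(-379)) = 494713*(28443 - 2653) = 494713*25790 = 12758648270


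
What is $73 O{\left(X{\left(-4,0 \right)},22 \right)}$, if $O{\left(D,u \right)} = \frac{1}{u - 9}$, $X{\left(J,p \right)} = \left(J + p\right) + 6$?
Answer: $\frac{73}{13} \approx 5.6154$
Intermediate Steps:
$X{\left(J,p \right)} = 6 + J + p$
$O{\left(D,u \right)} = \frac{1}{-9 + u}$
$73 O{\left(X{\left(-4,0 \right)},22 \right)} = \frac{73}{-9 + 22} = \frac{73}{13}$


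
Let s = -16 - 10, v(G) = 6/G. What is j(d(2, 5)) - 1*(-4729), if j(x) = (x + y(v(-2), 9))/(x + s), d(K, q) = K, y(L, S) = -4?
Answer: 56749/12 ≈ 4729.1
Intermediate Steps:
s = -26
j(x) = (-4 + x)/(-26 + x) (j(x) = (x - 4)/(x - 26) = (-4 + x)/(-26 + x))
j(d(2, 5)) - 1*(-4729) = (-4 + 2)/(-26 + 2) - 1*(-4729) = -2/(-24) + 4729 = -1/24*(-2) + 4729 = 1/12 + 4729 = 56749/12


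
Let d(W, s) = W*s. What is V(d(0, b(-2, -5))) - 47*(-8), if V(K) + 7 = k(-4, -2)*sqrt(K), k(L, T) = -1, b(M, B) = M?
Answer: 369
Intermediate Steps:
V(K) = -7 - sqrt(K)
V(d(0, b(-2, -5))) - 47*(-8) = (-7 - sqrt(0*(-2))) - 47*(-8) = (-7 - sqrt(0)) + 376 = (-7 - 1*0) + 376 = (-7 + 0) + 376 = -7 + 376 = 369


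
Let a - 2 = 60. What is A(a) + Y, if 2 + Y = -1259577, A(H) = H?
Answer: -1259517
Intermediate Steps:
a = 62 (a = 2 + 60 = 62)
Y = -1259579 (Y = -2 - 1259577 = -1259579)
A(a) + Y = 62 - 1259579 = -1259517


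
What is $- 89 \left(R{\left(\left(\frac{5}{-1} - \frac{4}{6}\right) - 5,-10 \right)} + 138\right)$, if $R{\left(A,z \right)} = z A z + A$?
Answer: $\frac{250802}{3} \approx 83601.0$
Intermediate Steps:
$R{\left(A,z \right)} = A + A z^{2}$ ($R{\left(A,z \right)} = A z z + A = A z^{2} + A = A + A z^{2}$)
$- 89 \left(R{\left(\left(\frac{5}{-1} - \frac{4}{6}\right) - 5,-10 \right)} + 138\right) = - 89 \left(\left(\left(\frac{5}{-1} - \frac{4}{6}\right) - 5\right) \left(1 + \left(-10\right)^{2}\right) + 138\right) = - 89 \left(\left(\left(5 \left(-1\right) - \frac{2}{3}\right) - 5\right) \left(1 + 100\right) + 138\right) = - 89 \left(\left(\left(-5 - \frac{2}{3}\right) - 5\right) 101 + 138\right) = - 89 \left(\left(- \frac{17}{3} - 5\right) 101 + 138\right) = - 89 \left(\left(- \frac{32}{3}\right) 101 + 138\right) = - 89 \left(- \frac{3232}{3} + 138\right) = \left(-89\right) \left(- \frac{2818}{3}\right) = \frac{250802}{3}$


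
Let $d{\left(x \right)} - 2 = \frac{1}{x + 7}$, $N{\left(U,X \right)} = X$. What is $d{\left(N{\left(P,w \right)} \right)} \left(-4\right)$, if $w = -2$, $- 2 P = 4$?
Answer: $- \frac{44}{5} \approx -8.8$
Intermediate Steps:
$P = -2$ ($P = \left(- \frac{1}{2}\right) 4 = -2$)
$d{\left(x \right)} = 2 + \frac{1}{7 + x}$ ($d{\left(x \right)} = 2 + \frac{1}{x + 7} = 2 + \frac{1}{7 + x}$)
$d{\left(N{\left(P,w \right)} \right)} \left(-4\right) = \frac{15 + 2 \left(-2\right)}{7 - 2} \left(-4\right) = \frac{15 - 4}{5} \left(-4\right) = \frac{1}{5} \cdot 11 \left(-4\right) = \frac{11}{5} \left(-4\right) = - \frac{44}{5}$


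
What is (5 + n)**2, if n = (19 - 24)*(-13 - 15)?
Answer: 21025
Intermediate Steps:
n = 140 (n = -5*(-28) = 140)
(5 + n)**2 = (5 + 140)**2 = 145**2 = 21025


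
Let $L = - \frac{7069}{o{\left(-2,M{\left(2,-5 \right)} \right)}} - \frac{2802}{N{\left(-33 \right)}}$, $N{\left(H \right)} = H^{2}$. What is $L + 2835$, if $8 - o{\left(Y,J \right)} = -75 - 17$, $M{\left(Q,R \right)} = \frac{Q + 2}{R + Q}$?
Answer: $\frac{100251053}{36300} \approx 2761.7$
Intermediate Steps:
$M{\left(Q,R \right)} = \frac{2 + Q}{Q + R}$
$o{\left(Y,J \right)} = 100$ ($o{\left(Y,J \right)} = 8 - \left(-75 - 17\right) = 8 - -92 = 8 + 92 = 100$)
$L = - \frac{2659447}{36300}$ ($L = - \frac{7069}{100} - \frac{2802}{\left(-33\right)^{2}} = \left(-7069\right) \frac{1}{100} - \frac{2802}{1089} = - \frac{7069}{100} - \frac{934}{363} = - \frac{2659447}{36300} \approx -73.263$)
$L + 2835 = - \frac{2659447}{36300} + 2835 = \frac{100251053}{36300}$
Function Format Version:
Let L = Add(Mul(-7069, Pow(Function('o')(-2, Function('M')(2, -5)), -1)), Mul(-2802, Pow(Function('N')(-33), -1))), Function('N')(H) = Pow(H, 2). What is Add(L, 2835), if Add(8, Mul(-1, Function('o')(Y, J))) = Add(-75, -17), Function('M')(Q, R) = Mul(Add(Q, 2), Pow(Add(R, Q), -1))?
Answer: Rational(100251053, 36300) ≈ 2761.7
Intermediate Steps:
Function('M')(Q, R) = Mul(Pow(Add(Q, R), -1), Add(2, Q)) (Function('M')(Q, R) = Mul(Add(2, Q), Pow(Add(Q, R), -1)) = Mul(Pow(Add(Q, R), -1), Add(2, Q)))
Function('o')(Y, J) = 100 (Function('o')(Y, J) = Add(8, Mul(-1, Add(-75, -17))) = Add(8, Mul(-1, -92)) = Add(8, 92) = 100)
L = Rational(-2659447, 36300) (L = Add(Mul(-7069, Pow(100, -1)), Mul(-2802, Pow(Pow(-33, 2), -1))) = Add(Mul(-7069, Rational(1, 100)), Mul(-2802, Pow(1089, -1))) = Add(Rational(-7069, 100), Mul(-2802, Rational(1, 1089))) = Add(Rational(-7069, 100), Rational(-934, 363)) = Rational(-2659447, 36300) ≈ -73.263)
Add(L, 2835) = Add(Rational(-2659447, 36300), 2835) = Rational(100251053, 36300)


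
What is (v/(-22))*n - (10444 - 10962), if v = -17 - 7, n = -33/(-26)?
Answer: 6752/13 ≈ 519.38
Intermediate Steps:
n = 33/26 (n = -33*(-1/26) = 33/26 ≈ 1.2692)
v = -24
(v/(-22))*n - (10444 - 10962) = (-24/(-22))*(33/26) - (10444 - 10962) = -1/22*(-24)*(33/26) - 1*(-518) = (12/11)*(33/26) + 518 = 18/13 + 518 = 6752/13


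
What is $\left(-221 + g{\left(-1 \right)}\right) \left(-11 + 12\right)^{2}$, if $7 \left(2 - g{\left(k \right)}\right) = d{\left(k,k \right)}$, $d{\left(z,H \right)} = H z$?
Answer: $- \frac{1534}{7} \approx -219.14$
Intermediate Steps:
$g{\left(k \right)} = 2 - \frac{k^{2}}{7}$ ($g{\left(k \right)} = 2 - \frac{k k}{7} = 2 - \frac{k^{2}}{7}$)
$\left(-221 + g{\left(-1 \right)}\right) \left(-11 + 12\right)^{2} = \left(-221 + \left(2 - \frac{\left(-1\right)^{2}}{7}\right)\right) \left(-11 + 12\right)^{2} = \left(-221 + \left(2 - \frac{1}{7}\right)\right) 1^{2} = \left(-221 + \left(2 - \frac{1}{7}\right)\right) 1 = \left(-221 + \frac{13}{7}\right) 1 = \left(- \frac{1534}{7}\right) 1 = - \frac{1534}{7}$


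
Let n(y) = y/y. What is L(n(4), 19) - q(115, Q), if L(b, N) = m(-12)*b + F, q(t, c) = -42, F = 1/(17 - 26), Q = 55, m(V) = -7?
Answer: 314/9 ≈ 34.889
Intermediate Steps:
n(y) = 1
F = -⅑ (F = 1/(-9) = -⅑ ≈ -0.11111)
L(b, N) = -⅑ - 7*b (L(b, N) = -7*b - ⅑ = -⅑ - 7*b)
L(n(4), 19) - q(115, Q) = (-⅑ - 7*1) - 1*(-42) = (-⅑ - 7) + 42 = -64/9 + 42 = 314/9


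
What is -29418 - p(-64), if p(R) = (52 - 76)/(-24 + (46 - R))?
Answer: -1264962/43 ≈ -29418.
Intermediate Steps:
p(R) = -24/(22 - R)
-29418 - p(-64) = -29418 - 24/(-22 - 64) = -29418 - 24/(-86) = -29418 - 24*(-1)/86 = -29418 - 1*(-12/43) = -29418 + 12/43 = -1264962/43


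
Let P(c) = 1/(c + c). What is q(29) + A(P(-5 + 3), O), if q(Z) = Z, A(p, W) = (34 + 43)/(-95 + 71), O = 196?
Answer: 619/24 ≈ 25.792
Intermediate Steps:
P(c) = 1/(2*c)
A(p, W) = -77/24 (A(p, W) = 77/(-24) = 77*(-1/24) = -77/24)
q(29) + A(P(-5 + 3), O) = 29 - 77/24 = 619/24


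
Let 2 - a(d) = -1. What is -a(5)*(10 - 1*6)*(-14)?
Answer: 168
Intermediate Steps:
a(d) = 3 (a(d) = 2 - 1*(-1) = 2 + 1 = 3)
-a(5)*(10 - 1*6)*(-14) = -3*(10 - 1*6)*(-14) = -3*(10 - 6)*(-14) = -3*4*(-14) = -12*(-14) = -1*(-168) = 168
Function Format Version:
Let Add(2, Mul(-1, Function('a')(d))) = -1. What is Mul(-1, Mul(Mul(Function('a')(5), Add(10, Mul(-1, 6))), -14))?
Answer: 168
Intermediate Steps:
Function('a')(d) = 3 (Function('a')(d) = Add(2, Mul(-1, -1)) = Add(2, 1) = 3)
Mul(-1, Mul(Mul(Function('a')(5), Add(10, Mul(-1, 6))), -14)) = Mul(-1, Mul(Mul(3, Add(10, Mul(-1, 6))), -14)) = Mul(-1, Mul(Mul(3, Add(10, -6)), -14)) = Mul(-1, Mul(Mul(3, 4), -14)) = Mul(-1, Mul(12, -14)) = Mul(-1, -168) = 168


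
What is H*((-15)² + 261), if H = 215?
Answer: 104490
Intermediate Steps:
H*((-15)² + 261) = 215*((-15)² + 261) = 215*(225 + 261) = 215*486 = 104490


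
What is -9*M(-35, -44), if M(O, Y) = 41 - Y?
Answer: -765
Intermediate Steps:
-9*M(-35, -44) = -9*(41 - 1*(-44)) = -9*(41 + 44) = -9*85 = -765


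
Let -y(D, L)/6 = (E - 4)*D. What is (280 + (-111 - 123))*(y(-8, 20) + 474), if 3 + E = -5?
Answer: -4692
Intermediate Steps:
E = -8 (E = -3 - 5 = -8)
y(D, L) = 72*D (y(D, L) = -6*(-8 - 4)*D = -(-72)*D = 72*D)
(280 + (-111 - 123))*(y(-8, 20) + 474) = (280 + (-111 - 123))*(72*(-8) + 474) = (280 - 234)*(-576 + 474) = 46*(-102) = -4692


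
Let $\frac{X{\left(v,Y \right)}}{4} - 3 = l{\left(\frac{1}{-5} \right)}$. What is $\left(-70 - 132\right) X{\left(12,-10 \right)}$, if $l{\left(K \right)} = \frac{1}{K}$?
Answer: $1616$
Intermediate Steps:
$X{\left(v,Y \right)} = -8$ ($X{\left(v,Y \right)} = 12 + \frac{4}{\frac{1}{-5}} = 12 + \frac{4}{- \frac{1}{5}} = 12 + 4 \left(-5\right) = 12 - 20 = -8$)
$\left(-70 - 132\right) X{\left(12,-10 \right)} = \left(-70 - 132\right) \left(-8\right) = \left(-202\right) \left(-8\right) = 1616$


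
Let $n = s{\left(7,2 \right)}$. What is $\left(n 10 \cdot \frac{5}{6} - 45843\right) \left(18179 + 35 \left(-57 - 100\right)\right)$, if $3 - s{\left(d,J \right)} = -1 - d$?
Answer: $-580309912$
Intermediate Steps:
$s{\left(d,J \right)} = 4 + d$ ($s{\left(d,J \right)} = 3 - \left(-1 - d\right) = 3 + \left(1 + d\right) = 4 + d$)
$n = 11$ ($n = 4 + 7 = 11$)
$\left(n 10 \cdot \frac{5}{6} - 45843\right) \left(18179 + 35 \left(-57 - 100\right)\right) = \left(11 \cdot 10 \cdot \frac{5}{6} - 45843\right) \left(18179 + 35 \left(-57 - 100\right)\right) = \left(110 \cdot 5 \cdot \frac{1}{6} - 45843\right) \left(18179 + 35 \left(-157\right)\right) = \left(110 \cdot \frac{5}{6} - 45843\right) \left(18179 - 5495\right) = \left(\frac{275}{3} - 45843\right) 12684 = \left(- \frac{137254}{3}\right) 12684 = -580309912$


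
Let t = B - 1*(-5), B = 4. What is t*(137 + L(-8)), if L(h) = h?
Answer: 1161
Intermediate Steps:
t = 9 (t = 4 - 1*(-5) = 4 + 5 = 9)
t*(137 + L(-8)) = 9*(137 - 8) = 9*129 = 1161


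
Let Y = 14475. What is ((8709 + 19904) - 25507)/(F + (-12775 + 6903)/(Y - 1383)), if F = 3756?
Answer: 5082969/6145960 ≈ 0.82704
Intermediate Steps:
((8709 + 19904) - 25507)/(F + (-12775 + 6903)/(Y - 1383)) = ((8709 + 19904) - 25507)/(3756 + (-12775 + 6903)/(14475 - 1383)) = (28613 - 25507)/(3756 - 5872/13092) = 3106/(3756 - 5872*1/13092) = 3106/(3756 - 1468/3273) = 3106/(12291920/3273) = 3106*(3273/12291920) = 5082969/6145960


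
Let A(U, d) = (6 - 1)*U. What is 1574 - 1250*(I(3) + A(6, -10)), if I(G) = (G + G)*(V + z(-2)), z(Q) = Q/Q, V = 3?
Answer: -65926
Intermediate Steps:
A(U, d) = 5*U
z(Q) = 1
I(G) = 8*G (I(G) = (G + G)*(3 + 1) = (2*G)*4 = 8*G)
1574 - 1250*(I(3) + A(6, -10)) = 1574 - 1250*(8*3 + 5*6) = 1574 - 1250*(24 + 30) = 1574 - 1250*54 = 1574 - 67500 = -65926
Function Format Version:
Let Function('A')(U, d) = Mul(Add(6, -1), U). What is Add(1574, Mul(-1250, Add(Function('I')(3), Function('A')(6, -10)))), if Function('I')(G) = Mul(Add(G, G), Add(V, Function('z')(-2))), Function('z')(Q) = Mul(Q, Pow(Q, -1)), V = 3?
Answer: -65926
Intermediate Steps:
Function('A')(U, d) = Mul(5, U)
Function('z')(Q) = 1
Function('I')(G) = Mul(8, G) (Function('I')(G) = Mul(Add(G, G), Add(3, 1)) = Mul(Mul(2, G), 4) = Mul(8, G))
Add(1574, Mul(-1250, Add(Function('I')(3), Function('A')(6, -10)))) = Add(1574, Mul(-1250, Add(Mul(8, 3), Mul(5, 6)))) = Add(1574, Mul(-1250, Add(24, 30))) = Add(1574, Mul(-1250, 54)) = Add(1574, -67500) = -65926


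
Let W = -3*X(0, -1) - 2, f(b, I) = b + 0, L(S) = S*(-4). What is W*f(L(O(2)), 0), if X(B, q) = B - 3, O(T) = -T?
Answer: 56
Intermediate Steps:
L(S) = -4*S
X(B, q) = -3 + B
f(b, I) = b
W = 7 (W = -3*(-3 + 0) - 2 = -3*(-3) - 2 = 9 - 2 = 7)
W*f(L(O(2)), 0) = 7*(-(-4)*2) = 7*(-4*(-2)) = 7*8 = 56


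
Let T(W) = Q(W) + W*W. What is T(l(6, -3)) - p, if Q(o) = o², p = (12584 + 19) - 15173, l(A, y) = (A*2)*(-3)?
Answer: 5162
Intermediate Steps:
l(A, y) = -6*A (l(A, y) = (2*A)*(-3) = -6*A)
p = -2570 (p = 12603 - 15173 = -2570)
T(W) = 2*W² (T(W) = W² + W*W = W² + W² = 2*W²)
T(l(6, -3)) - p = 2*(-6*6)² - 1*(-2570) = 2*(-36)² + 2570 = 2*1296 + 2570 = 2592 + 2570 = 5162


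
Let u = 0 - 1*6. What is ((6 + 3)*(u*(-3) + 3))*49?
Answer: 9261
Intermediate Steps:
u = -6 (u = 0 - 6 = -6)
((6 + 3)*(u*(-3) + 3))*49 = ((6 + 3)*(-6*(-3) + 3))*49 = (9*(18 + 3))*49 = (9*21)*49 = 189*49 = 9261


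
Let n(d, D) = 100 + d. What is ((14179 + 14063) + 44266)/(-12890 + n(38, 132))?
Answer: -18127/3188 ≈ -5.6860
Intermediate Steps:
((14179 + 14063) + 44266)/(-12890 + n(38, 132)) = ((14179 + 14063) + 44266)/(-12890 + (100 + 38)) = (28242 + 44266)/(-12890 + 138) = 72508/(-12752) = 72508*(-1/12752) = -18127/3188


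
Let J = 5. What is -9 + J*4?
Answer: 11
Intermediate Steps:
-9 + J*4 = -9 + 5*4 = -9 + 20 = 11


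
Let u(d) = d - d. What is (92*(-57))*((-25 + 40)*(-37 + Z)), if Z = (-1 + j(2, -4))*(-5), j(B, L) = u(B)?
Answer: 2517120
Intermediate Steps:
u(d) = 0
j(B, L) = 0
Z = 5 (Z = (-1 + 0)*(-5) = -1*(-5) = 5)
(92*(-57))*((-25 + 40)*(-37 + Z)) = (92*(-57))*((-25 + 40)*(-37 + 5)) = -78660*(-32) = -5244*(-480) = 2517120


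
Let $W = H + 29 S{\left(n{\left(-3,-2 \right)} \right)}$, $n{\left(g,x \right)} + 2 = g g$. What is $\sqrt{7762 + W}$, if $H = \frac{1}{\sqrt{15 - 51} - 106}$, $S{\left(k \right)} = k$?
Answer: $\frac{\sqrt{63250977983 - 4227 i}}{2818} \approx 89.247 - 2.9821 \cdot 10^{-6} i$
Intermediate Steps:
$n{\left(g,x \right)} = -2 + g^{2}$ ($n{\left(g,x \right)} = -2 + g g = -2 + g^{2}$)
$H = \frac{-106 - 6 i}{11272}$ ($H = \frac{1}{\sqrt{-36} - 106} = \frac{1}{6 i - 106} = \frac{1}{-106 + 6 i} = \frac{-106 - 6 i}{11272} \approx -0.0094038 - 0.00053229 i$)
$W = \frac{1144055}{5636} - \frac{3 i}{5636}$ ($W = \left(- \frac{53}{5636} - \frac{3 i}{5636}\right) + 29 \left(-2 + \left(-3\right)^{2}\right) = \left(- \frac{53}{5636} - \frac{3 i}{5636}\right) + 29 \left(-2 + 9\right) = \left(- \frac{53}{5636} - \frac{3 i}{5636}\right) + 29 \cdot 7 = \left(- \frac{53}{5636} - \frac{3 i}{5636}\right) + 203 = \frac{1144055}{5636} - \frac{3 i}{5636} \approx 202.99 - 0.00053229 i$)
$\sqrt{7762 + W} = \sqrt{7762 + \left(\frac{1144055}{5636} - \frac{3 i}{5636}\right)} = \sqrt{\frac{44890687}{5636} - \frac{3 i}{5636}}$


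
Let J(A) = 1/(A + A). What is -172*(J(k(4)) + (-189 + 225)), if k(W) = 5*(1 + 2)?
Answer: -92966/15 ≈ -6197.7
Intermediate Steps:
k(W) = 15 (k(W) = 5*3 = 15)
J(A) = 1/(2*A)
-172*(J(k(4)) + (-189 + 225)) = -172*((½)/15 + (-189 + 225)) = -172*((½)*(1/15) + 36) = -172*(1/30 + 36) = -172*1081/30 = -92966/15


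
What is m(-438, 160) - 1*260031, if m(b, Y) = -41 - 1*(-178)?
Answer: -259894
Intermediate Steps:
m(b, Y) = 137 (m(b, Y) = -41 + 178 = 137)
m(-438, 160) - 1*260031 = 137 - 1*260031 = 137 - 260031 = -259894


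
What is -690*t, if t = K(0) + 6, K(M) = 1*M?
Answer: -4140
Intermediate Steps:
K(M) = M
t = 6 (t = 0 + 6 = 6)
-690*t = -690*6 = -4140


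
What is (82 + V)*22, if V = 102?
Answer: 4048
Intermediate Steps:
(82 + V)*22 = (82 + 102)*22 = 184*22 = 4048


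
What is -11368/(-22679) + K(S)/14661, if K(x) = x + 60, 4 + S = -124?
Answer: 165124076/332496819 ≈ 0.49662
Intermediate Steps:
S = -128 (S = -4 - 124 = -128)
K(x) = 60 + x
-11368/(-22679) + K(S)/14661 = -11368/(-22679) + (60 - 128)/14661 = -11368*(-1/22679) - 68*1/14661 = 11368/22679 - 68/14661 = 165124076/332496819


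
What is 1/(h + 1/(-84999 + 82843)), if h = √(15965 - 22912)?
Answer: -2156/32291990193 - 4648336*I*√6947/32291990193 ≈ -6.6766e-8 - 0.011998*I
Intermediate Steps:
h = I*√6947 (h = √(-6947) = I*√6947 ≈ 83.349*I)
1/(h + 1/(-84999 + 82843)) = 1/(I*√6947 + 1/(-84999 + 82843)) = 1/(I*√6947 + 1/(-2156)) = 1/(I*√6947 - 1/2156) = 1/(-1/2156 + I*√6947)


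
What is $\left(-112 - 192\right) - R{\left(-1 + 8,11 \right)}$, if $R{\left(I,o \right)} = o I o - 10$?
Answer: $-1141$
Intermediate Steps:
$R{\left(I,o \right)} = -10 + I o^{2}$ ($R{\left(I,o \right)} = I o o - 10 = I o^{2} - 10 = -10 + I o^{2}$)
$\left(-112 - 192\right) - R{\left(-1 + 8,11 \right)} = \left(-112 - 192\right) - \left(-10 + \left(-1 + 8\right) 11^{2}\right) = \left(-112 - 192\right) - \left(-10 + 7 \cdot 121\right) = -304 - \left(-10 + 847\right) = -304 - 837 = -1141$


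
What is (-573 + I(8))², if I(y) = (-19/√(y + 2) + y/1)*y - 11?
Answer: 1363552/5 + 15808*√10 ≈ 3.2270e+5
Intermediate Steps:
I(y) = -11 + y*(y - 19/√(2 + y)) (I(y) = (-19/√(2 + y) + y*1)*y - 11 = (-19/√(2 + y) + y)*y - 11 = (y - 19/√(2 + y))*y - 11 = y*(y - 19/√(2 + y)) - 11 = -11 + y*(y - 19/√(2 + y)))
(-573 + I(8))² = (-573 + (-11 + 8² - 19*8/√(2 + 8)))² = (-573 + (-11 + 64 - 19*8/√10))² = (-573 + (-11 + 64 - 19*8*√10/10))² = (-573 + (-11 + 64 - 76*√10/5))² = (-573 + (53 - 76*√10/5))² = (-520 - 76*√10/5)²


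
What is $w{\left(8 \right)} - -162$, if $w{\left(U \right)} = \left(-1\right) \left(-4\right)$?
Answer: $166$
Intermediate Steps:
$w{\left(U \right)} = 4$
$w{\left(8 \right)} - -162 = 4 - -162 = 4 + 162 = 166$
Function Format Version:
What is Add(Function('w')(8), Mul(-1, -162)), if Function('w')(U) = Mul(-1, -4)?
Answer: 166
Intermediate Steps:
Function('w')(U) = 4
Add(Function('w')(8), Mul(-1, -162)) = Add(4, Mul(-1, -162)) = Add(4, 162) = 166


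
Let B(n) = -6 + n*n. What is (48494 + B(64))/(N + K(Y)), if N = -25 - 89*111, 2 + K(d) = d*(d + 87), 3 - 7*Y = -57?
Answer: -429436/74209 ≈ -5.7868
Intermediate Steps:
Y = 60/7 (Y = 3/7 - 1/7*(-57) = 3/7 + 57/7 = 60/7 ≈ 8.5714)
B(n) = -6 + n**2
K(d) = -2 + d*(87 + d) (K(d) = -2 + d*(d + 87) = -2 + d*(87 + d))
N = -9904 (N = -25 - 9879 = -9904)
(48494 + B(64))/(N + K(Y)) = (48494 + (-6 + 64**2))/(-9904 + (-2 + (60/7)**2 + 87*(60/7))) = (48494 + (-6 + 4096))/(-9904 + (-2 + 3600/49 + 5220/7)) = (48494 + 4090)/(-9904 + 40042/49) = 52584/(-445254/49) = 52584*(-49/445254) = -429436/74209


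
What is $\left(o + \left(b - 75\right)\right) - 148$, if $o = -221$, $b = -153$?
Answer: $-597$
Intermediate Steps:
$\left(o + \left(b - 75\right)\right) - 148 = \left(-221 - 228\right) - 148 = -449 - 148 = -597$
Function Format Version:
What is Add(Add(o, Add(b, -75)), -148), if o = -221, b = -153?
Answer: -597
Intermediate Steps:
Add(Add(o, Add(b, -75)), -148) = Add(Add(-221, Add(-153, -75)), -148) = Add(Add(-221, -228), -148) = Add(-449, -148) = -597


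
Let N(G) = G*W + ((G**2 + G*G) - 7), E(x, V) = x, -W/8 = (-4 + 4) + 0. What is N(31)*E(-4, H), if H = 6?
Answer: -7660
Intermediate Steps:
W = 0 (W = -8*((-4 + 4) + 0) = -8*(0 + 0) = -8*0 = 0)
N(G) = -7 + 2*G**2 (N(G) = G*0 + ((G**2 + G*G) - 7) = 0 + ((G**2 + G**2) - 7) = 0 + (2*G**2 - 7) = 0 + (-7 + 2*G**2) = -7 + 2*G**2)
N(31)*E(-4, H) = (-7 + 2*31**2)*(-4) = (-7 + 2*961)*(-4) = (-7 + 1922)*(-4) = 1915*(-4) = -7660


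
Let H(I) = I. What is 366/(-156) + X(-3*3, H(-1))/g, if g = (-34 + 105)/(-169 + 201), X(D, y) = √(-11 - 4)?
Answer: -61/26 + 32*I*√15/71 ≈ -2.3462 + 1.7456*I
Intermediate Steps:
X(D, y) = I*√15 (X(D, y) = √(-15) = I*√15)
g = 71/32 ≈ 2.2188
366/(-156) + X(-3*3, H(-1))/g = 366/(-156) + (I*√15)/(71/32) = 366*(-1/156) + (I*√15)*(32/71) = -61/26 + 32*I*√15/71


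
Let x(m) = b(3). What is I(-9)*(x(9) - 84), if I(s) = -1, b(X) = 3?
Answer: 81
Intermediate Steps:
x(m) = 3
I(-9)*(x(9) - 84) = -(3 - 84) = -1*(-81) = 81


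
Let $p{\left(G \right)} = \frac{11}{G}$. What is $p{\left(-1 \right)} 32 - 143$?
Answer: $-495$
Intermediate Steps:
$p{\left(-1 \right)} 32 - 143 = \frac{11}{-1} \cdot 32 - 143 = 11 \left(-1\right) 32 - 143 = \left(-11\right) 32 - 143 = -352 - 143 = -495$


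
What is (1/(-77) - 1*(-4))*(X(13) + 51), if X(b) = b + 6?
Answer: 3070/11 ≈ 279.09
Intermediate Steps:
X(b) = 6 + b
(1/(-77) - 1*(-4))*(X(13) + 51) = (1/(-77) - 1*(-4))*((6 + 13) + 51) = (-1/77 + 4)*(19 + 51) = (307/77)*70 = 3070/11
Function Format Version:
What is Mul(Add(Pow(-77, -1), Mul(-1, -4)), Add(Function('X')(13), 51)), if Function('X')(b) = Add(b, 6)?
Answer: Rational(3070, 11) ≈ 279.09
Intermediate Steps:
Function('X')(b) = Add(6, b)
Mul(Add(Pow(-77, -1), Mul(-1, -4)), Add(Function('X')(13), 51)) = Mul(Add(Pow(-77, -1), Mul(-1, -4)), Add(Add(6, 13), 51)) = Mul(Add(Rational(-1, 77), 4), Add(19, 51)) = Mul(Rational(307, 77), 70) = Rational(3070, 11)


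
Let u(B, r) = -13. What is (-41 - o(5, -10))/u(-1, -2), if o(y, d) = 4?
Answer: 45/13 ≈ 3.4615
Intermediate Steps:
(-41 - o(5, -10))/u(-1, -2) = (-41 - 1*4)/(-13) = (-41 - 4)*(-1/13) = -45*(-1/13) = 45/13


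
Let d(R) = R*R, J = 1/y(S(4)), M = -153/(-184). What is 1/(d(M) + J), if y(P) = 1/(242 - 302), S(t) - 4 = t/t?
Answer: -33856/2007951 ≈ -0.016861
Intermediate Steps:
S(t) = 5 (S(t) = 4 + t/t = 4 + 1 = 5)
y(P) = -1/60 (y(P) = 1/(-60) = -1/60)
M = 153/184 (M = -153*(-1/184) = 153/184 ≈ 0.83152)
J = -60 (J = 1/(-1/60) = -60)
d(R) = R²
1/(d(M) + J) = 1/((153/184)² - 60) = 1/(23409/33856 - 60) = 1/(-2007951/33856) = -33856/2007951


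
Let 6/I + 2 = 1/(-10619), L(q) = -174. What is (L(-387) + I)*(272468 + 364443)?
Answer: -2394339522300/21239 ≈ -1.1273e+8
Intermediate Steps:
I = -63714/21239 (I = 6/(-2 + 1/(-10619)) = 6/(-2 - 1/10619) = 6/(-21239/10619) = 6*(-10619/21239) = -63714/21239 ≈ -2.9999)
(L(-387) + I)*(272468 + 364443) = (-174 - 63714/21239)*(272468 + 364443) = -3759300/21239*636911 = -2394339522300/21239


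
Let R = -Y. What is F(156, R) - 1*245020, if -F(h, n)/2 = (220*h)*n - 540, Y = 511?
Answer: 34831100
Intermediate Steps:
R = -511 (R = -1*511 = -511)
F(h, n) = 1080 - 440*h*n (F(h, n) = -2*((220*h)*n - 540) = -2*(220*h*n - 540) = -2*(-540 + 220*h*n) = 1080 - 440*h*n)
F(156, R) - 1*245020 = (1080 - 440*156*(-511)) - 1*245020 = (1080 + 35075040) - 245020 = 35076120 - 245020 = 34831100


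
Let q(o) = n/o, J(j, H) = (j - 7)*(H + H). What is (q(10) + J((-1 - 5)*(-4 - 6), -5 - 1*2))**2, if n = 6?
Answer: 13741849/25 ≈ 5.4967e+5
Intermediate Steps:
J(j, H) = 2*H*(-7 + j) (J(j, H) = (-7 + j)*(2*H) = 2*H*(-7 + j))
q(o) = 6/o
(q(10) + J((-1 - 5)*(-4 - 6), -5 - 1*2))**2 = (6/10 + 2*(-5 - 1*2)*(-7 + (-1 - 5)*(-4 - 6)))**2 = (6*(1/10) + 2*(-5 - 2)*(-7 - 6*(-10)))**2 = (3/5 + 2*(-7)*(-7 + 60))**2 = (3/5 + 2*(-7)*53)**2 = (3/5 - 742)**2 = (-3707/5)**2 = 13741849/25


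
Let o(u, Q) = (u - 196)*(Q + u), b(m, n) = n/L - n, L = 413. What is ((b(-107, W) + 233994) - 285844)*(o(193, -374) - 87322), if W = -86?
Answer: 265030727346/59 ≈ 4.4920e+9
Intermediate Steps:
b(m, n) = -412*n/413 (b(m, n) = n/413 - n = -412*n/413)
o(u, Q) = (-196 + u)*(Q + u)
((b(-107, W) + 233994) - 285844)*(o(193, -374) - 87322) = ((-412/413*(-86) + 233994) - 285844)*((193**2 - 196*(-374) - 196*193 - 374*193) - 87322) = ((35432/413 + 233994) - 285844)*((37249 + 73304 - 37828 - 72182) - 87322) = (96674954/413 - 285844)*(543 - 87322) = -21378618/413*(-86779) = 265030727346/59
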